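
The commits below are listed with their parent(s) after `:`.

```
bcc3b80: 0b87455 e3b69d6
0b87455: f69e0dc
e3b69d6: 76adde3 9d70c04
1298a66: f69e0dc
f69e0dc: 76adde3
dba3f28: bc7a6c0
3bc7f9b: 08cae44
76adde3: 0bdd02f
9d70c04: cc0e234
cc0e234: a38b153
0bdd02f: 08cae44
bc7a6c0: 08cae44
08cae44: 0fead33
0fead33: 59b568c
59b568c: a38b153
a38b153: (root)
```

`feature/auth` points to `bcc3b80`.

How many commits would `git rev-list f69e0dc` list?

7

Walking parent pointers from f69e0dc: reachable set = {08cae44, 0bdd02f, 0fead33, 59b568c, 76adde3, a38b153, f69e0dc}.
That is 7 commits.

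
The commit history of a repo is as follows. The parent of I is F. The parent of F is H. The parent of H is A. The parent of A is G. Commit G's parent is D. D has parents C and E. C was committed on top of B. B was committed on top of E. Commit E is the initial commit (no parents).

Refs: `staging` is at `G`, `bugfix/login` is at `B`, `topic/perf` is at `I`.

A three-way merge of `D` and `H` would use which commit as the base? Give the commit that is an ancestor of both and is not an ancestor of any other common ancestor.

D

Ancestors of D: {B, C, D, E}.
Ancestors of H: {A, B, C, D, E, G, H}.
Common ancestors: {B, C, D, E}.
Among these, D is not an ancestor of any other common ancestor — it is the merge base.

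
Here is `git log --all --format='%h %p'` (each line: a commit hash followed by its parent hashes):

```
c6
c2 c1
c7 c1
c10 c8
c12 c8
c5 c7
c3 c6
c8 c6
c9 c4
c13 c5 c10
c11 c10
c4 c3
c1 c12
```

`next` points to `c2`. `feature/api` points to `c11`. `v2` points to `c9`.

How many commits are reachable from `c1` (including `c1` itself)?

4

Walking parent pointers from c1: reachable set = {c1, c12, c6, c8}.
That is 4 commits.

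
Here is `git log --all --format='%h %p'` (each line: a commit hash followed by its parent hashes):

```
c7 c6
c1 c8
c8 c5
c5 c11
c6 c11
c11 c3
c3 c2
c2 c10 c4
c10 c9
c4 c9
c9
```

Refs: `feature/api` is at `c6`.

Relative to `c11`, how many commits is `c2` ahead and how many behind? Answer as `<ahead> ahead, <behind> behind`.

Reachable from c2: {c10, c2, c4, c9}.
Reachable from c11: {c10, c11, c2, c3, c4, c9}.
Only in c2's history (ahead): {} — 0.
Only in c11's history (behind): {c11, c3} — 2.

0 ahead, 2 behind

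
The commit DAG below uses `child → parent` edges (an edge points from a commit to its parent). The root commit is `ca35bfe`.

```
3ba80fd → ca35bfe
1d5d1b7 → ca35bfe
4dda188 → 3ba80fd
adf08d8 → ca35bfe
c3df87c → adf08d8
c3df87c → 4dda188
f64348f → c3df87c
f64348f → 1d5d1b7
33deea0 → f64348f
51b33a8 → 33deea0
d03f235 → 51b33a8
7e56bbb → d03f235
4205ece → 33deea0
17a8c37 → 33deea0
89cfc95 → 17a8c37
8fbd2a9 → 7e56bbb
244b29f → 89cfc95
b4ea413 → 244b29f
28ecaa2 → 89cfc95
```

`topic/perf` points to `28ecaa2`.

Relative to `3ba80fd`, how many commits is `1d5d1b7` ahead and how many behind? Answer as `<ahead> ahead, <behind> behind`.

Reachable from 1d5d1b7: {1d5d1b7, ca35bfe}.
Reachable from 3ba80fd: {3ba80fd, ca35bfe}.
Only in 1d5d1b7's history (ahead): {1d5d1b7} — 1.
Only in 3ba80fd's history (behind): {3ba80fd} — 1.

1 ahead, 1 behind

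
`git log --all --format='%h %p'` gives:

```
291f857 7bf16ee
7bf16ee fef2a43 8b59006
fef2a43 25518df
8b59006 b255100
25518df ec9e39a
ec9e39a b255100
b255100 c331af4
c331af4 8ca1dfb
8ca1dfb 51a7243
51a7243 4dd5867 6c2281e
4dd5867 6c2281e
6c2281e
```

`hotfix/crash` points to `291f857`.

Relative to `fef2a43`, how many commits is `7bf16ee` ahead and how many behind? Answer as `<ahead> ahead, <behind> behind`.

2 ahead, 0 behind

Reachable from 7bf16ee: {25518df, 4dd5867, 51a7243, 6c2281e, 7bf16ee, 8b59006, 8ca1dfb, b255100, c331af4, ec9e39a, fef2a43}.
Reachable from fef2a43: {25518df, 4dd5867, 51a7243, 6c2281e, 8ca1dfb, b255100, c331af4, ec9e39a, fef2a43}.
Only in 7bf16ee's history (ahead): {7bf16ee, 8b59006} — 2.
Only in fef2a43's history (behind): {} — 0.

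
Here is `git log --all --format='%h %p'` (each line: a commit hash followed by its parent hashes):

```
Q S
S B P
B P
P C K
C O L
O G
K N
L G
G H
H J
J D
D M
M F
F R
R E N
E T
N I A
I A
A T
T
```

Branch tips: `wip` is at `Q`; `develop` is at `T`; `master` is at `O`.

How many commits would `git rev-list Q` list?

20

Walking parent pointers from Q: reachable set = {A, B, C, D, E, F, G, H, I, J, K, L, M, N, O, P, Q, R, S, T}.
That is 20 commits.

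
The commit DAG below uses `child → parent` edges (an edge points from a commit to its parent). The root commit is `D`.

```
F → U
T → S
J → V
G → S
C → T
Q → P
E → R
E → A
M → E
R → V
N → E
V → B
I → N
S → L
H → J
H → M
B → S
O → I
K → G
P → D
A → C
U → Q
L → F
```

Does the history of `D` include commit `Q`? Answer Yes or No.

Ancestors of D: {D}.
Q is not in that set, so it is not an ancestor of D.

No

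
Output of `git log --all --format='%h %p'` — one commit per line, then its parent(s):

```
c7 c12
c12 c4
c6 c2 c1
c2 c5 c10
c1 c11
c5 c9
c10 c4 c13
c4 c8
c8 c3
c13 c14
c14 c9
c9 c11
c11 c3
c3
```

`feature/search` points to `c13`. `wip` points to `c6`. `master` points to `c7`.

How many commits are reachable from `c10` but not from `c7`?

5

Reachable from c10: {c10, c11, c13, c14, c3, c4, c8, c9}.
Reachable from c7: {c12, c3, c4, c7, c8}.
In c10's history but not c7's: {c10, c11, c13, c14, c9} — 5 commits.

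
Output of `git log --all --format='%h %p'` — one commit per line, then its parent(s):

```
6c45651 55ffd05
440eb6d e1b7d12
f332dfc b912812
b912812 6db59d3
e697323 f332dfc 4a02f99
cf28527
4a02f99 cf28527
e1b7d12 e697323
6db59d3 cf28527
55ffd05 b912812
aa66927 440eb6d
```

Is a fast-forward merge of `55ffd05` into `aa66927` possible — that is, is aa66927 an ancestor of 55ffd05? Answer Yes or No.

No

A fast-forward from aa66927 to 55ffd05 is possible iff aa66927 is an ancestor of 55ffd05.
Ancestors of 55ffd05: {55ffd05, 6db59d3, b912812, cf28527}.
aa66927 is not among them, so fast-forward is not possible.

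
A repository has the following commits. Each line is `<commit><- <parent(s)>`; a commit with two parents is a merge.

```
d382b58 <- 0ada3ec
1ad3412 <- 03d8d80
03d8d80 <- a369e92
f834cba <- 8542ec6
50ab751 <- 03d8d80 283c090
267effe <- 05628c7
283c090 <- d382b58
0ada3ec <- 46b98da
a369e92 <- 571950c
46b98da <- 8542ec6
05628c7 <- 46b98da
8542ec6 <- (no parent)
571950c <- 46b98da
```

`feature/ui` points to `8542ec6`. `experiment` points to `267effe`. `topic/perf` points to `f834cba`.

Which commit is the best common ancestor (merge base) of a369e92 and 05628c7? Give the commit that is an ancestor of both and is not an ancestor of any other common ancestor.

Ancestors of a369e92: {46b98da, 571950c, 8542ec6, a369e92}.
Ancestors of 05628c7: {05628c7, 46b98da, 8542ec6}.
Common ancestors: {46b98da, 8542ec6}.
Among these, 46b98da is not an ancestor of any other common ancestor — it is the merge base.

46b98da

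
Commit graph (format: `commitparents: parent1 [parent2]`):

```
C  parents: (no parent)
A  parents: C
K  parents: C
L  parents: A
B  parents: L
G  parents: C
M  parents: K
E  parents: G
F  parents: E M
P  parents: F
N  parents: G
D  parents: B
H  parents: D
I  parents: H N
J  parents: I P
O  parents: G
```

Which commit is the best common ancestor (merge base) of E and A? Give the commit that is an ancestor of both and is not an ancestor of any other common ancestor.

C

Ancestors of E: {C, E, G}.
Ancestors of A: {A, C}.
Common ancestors: {C}.
The only common ancestor is C, so it is the merge base.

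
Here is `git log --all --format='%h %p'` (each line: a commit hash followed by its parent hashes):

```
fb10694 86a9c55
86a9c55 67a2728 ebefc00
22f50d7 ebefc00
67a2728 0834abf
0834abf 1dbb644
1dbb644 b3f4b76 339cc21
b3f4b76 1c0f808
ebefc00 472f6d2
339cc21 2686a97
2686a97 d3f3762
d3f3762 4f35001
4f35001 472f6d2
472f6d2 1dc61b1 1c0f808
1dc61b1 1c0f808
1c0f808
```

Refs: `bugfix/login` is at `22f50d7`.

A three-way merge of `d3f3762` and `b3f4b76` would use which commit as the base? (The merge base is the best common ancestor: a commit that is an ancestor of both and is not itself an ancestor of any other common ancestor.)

1c0f808

Ancestors of d3f3762: {1c0f808, 1dc61b1, 472f6d2, 4f35001, d3f3762}.
Ancestors of b3f4b76: {1c0f808, b3f4b76}.
Common ancestors: {1c0f808}.
The only common ancestor is 1c0f808, so it is the merge base.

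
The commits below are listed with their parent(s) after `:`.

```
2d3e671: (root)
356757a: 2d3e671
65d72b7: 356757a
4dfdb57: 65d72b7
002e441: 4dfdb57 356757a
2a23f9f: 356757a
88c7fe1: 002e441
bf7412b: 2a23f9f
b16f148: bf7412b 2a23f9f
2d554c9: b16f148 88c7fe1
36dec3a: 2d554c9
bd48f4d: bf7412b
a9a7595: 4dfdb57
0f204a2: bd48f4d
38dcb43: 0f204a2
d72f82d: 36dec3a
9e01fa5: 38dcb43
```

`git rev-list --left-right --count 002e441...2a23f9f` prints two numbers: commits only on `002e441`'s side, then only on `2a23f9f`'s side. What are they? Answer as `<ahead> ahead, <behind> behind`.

3 ahead, 1 behind

Reachable from 002e441: {002e441, 2d3e671, 356757a, 4dfdb57, 65d72b7}.
Reachable from 2a23f9f: {2a23f9f, 2d3e671, 356757a}.
Only in 002e441's history (ahead): {002e441, 4dfdb57, 65d72b7} — 3.
Only in 2a23f9f's history (behind): {2a23f9f} — 1.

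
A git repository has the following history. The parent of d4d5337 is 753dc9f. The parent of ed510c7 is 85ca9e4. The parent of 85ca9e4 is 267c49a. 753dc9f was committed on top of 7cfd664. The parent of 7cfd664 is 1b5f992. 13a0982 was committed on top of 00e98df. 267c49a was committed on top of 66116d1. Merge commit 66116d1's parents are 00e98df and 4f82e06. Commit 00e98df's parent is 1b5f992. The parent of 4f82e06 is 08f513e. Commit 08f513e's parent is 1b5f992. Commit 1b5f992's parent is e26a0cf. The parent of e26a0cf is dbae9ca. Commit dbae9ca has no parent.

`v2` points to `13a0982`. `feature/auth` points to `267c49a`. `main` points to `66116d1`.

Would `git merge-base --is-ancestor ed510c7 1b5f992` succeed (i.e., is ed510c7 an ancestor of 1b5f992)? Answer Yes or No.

No

Ancestors of 1b5f992: {1b5f992, dbae9ca, e26a0cf}.
ed510c7 is not in that set, so it is not an ancestor of 1b5f992.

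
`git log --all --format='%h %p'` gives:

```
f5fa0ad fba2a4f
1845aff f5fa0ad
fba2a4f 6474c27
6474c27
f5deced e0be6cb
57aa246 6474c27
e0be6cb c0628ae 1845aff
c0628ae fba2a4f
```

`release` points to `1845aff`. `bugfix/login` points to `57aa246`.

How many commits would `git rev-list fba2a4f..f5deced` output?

Reachable from f5deced: {1845aff, 6474c27, c0628ae, e0be6cb, f5deced, f5fa0ad, fba2a4f}.
Reachable from fba2a4f: {6474c27, fba2a4f}.
In f5deced's history but not fba2a4f's: {1845aff, c0628ae, e0be6cb, f5deced, f5fa0ad} — 5 commits.

5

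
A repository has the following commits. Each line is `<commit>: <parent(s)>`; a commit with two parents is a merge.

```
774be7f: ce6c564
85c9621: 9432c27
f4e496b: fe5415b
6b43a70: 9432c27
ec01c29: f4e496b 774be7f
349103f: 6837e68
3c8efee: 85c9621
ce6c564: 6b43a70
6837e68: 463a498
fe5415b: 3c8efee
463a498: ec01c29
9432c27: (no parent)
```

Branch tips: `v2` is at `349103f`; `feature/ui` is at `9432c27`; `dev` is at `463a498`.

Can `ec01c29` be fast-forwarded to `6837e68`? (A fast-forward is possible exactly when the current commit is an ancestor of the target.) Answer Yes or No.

A fast-forward from ec01c29 to 6837e68 is possible iff ec01c29 is an ancestor of 6837e68.
Ancestors of 6837e68: {3c8efee, 463a498, 6837e68, 6b43a70, 774be7f, 85c9621, 9432c27, ce6c564, ec01c29, f4e496b, fe5415b}.
ec01c29 is among them, so fast-forward is possible.

Yes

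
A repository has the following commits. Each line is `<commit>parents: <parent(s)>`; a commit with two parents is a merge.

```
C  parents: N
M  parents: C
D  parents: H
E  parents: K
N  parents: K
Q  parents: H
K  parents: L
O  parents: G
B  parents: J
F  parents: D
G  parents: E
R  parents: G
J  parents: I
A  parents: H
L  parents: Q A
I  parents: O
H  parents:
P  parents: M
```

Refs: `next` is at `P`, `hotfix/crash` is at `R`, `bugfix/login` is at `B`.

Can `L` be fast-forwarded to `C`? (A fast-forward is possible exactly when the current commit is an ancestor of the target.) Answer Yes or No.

Yes

A fast-forward from L to C is possible iff L is an ancestor of C.
Ancestors of C: {A, C, H, K, L, N, Q}.
L is among them, so fast-forward is possible.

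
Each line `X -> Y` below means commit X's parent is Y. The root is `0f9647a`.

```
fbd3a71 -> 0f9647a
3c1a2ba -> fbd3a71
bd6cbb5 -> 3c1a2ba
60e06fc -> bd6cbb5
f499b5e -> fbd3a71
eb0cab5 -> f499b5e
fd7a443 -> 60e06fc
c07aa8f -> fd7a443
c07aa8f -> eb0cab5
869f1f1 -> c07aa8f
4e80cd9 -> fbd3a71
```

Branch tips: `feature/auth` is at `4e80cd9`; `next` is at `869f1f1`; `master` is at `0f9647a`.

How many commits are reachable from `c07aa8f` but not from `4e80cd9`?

7

Reachable from c07aa8f: {0f9647a, 3c1a2ba, 60e06fc, bd6cbb5, c07aa8f, eb0cab5, f499b5e, fbd3a71, fd7a443}.
Reachable from 4e80cd9: {0f9647a, 4e80cd9, fbd3a71}.
In c07aa8f's history but not 4e80cd9's: {3c1a2ba, 60e06fc, bd6cbb5, c07aa8f, eb0cab5, f499b5e, fd7a443} — 7 commits.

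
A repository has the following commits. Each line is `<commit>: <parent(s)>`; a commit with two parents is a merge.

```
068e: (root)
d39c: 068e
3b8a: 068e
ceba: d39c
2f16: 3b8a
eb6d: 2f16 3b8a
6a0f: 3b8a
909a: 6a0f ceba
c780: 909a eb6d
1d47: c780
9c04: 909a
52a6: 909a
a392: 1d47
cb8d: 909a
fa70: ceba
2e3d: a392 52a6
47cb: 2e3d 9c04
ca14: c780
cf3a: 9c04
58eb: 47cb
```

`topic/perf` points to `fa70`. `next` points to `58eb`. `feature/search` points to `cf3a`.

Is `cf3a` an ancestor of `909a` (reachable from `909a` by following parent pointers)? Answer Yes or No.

Ancestors of 909a: {068e, 3b8a, 6a0f, 909a, ceba, d39c}.
cf3a is not in that set, so it is not an ancestor of 909a.

No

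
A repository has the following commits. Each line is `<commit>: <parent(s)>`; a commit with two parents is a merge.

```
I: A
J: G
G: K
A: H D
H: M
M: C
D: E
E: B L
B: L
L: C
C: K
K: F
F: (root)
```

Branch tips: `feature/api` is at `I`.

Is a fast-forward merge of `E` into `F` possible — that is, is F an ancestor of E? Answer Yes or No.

A fast-forward from F to E is possible iff F is an ancestor of E.
Ancestors of E: {B, C, E, F, K, L}.
F is among them, so fast-forward is possible.

Yes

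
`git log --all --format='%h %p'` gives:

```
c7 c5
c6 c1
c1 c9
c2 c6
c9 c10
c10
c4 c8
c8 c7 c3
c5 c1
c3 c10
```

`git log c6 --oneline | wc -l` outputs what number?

Walking parent pointers from c6: reachable set = {c1, c10, c6, c9}.
That is 4 commits.

4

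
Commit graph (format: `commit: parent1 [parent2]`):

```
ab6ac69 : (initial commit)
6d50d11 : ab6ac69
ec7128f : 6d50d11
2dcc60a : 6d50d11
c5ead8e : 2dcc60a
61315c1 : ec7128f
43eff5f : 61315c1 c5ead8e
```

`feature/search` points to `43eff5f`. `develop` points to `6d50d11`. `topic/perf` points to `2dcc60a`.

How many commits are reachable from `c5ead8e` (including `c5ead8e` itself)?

Walking parent pointers from c5ead8e: reachable set = {2dcc60a, 6d50d11, ab6ac69, c5ead8e}.
That is 4 commits.

4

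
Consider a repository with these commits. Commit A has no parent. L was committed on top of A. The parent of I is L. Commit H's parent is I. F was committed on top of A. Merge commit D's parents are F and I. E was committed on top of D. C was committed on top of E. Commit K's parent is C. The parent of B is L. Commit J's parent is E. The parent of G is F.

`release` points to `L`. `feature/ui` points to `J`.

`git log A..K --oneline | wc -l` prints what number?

Reachable from K: {A, C, D, E, F, I, K, L}.
Reachable from A: {A}.
In K's history but not A's: {C, D, E, F, I, K, L} — 7 commits.

7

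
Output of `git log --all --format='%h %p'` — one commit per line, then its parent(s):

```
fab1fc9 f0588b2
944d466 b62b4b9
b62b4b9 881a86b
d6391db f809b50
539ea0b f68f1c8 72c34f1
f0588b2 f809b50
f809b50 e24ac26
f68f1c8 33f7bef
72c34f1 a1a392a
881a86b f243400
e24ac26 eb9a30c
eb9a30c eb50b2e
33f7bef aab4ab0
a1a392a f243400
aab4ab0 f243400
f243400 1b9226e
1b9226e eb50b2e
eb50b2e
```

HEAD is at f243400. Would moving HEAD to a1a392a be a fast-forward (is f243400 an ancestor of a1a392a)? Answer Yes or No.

Yes

A fast-forward from f243400 to a1a392a is possible iff f243400 is an ancestor of a1a392a.
Ancestors of a1a392a: {1b9226e, a1a392a, eb50b2e, f243400}.
f243400 is among them, so fast-forward is possible.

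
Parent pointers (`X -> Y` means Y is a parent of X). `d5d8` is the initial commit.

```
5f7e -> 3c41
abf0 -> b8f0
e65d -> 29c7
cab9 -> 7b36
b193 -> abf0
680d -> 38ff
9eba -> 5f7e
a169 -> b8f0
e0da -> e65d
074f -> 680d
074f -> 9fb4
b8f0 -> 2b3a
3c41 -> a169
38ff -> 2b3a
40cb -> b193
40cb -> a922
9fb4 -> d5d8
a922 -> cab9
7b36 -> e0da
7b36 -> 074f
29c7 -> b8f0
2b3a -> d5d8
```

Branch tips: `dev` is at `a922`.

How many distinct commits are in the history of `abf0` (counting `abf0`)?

4

Walking parent pointers from abf0: reachable set = {2b3a, abf0, b8f0, d5d8}.
That is 4 commits.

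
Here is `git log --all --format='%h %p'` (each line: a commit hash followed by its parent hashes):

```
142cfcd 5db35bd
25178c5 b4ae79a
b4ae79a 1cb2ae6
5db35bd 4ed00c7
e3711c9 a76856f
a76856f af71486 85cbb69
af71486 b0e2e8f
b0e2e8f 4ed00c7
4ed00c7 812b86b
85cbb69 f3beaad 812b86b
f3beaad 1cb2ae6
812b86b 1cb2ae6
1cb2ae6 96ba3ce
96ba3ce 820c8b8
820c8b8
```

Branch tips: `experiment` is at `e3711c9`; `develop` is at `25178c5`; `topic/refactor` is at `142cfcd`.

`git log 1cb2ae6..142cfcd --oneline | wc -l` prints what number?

4

Reachable from 142cfcd: {142cfcd, 1cb2ae6, 4ed00c7, 5db35bd, 812b86b, 820c8b8, 96ba3ce}.
Reachable from 1cb2ae6: {1cb2ae6, 820c8b8, 96ba3ce}.
In 142cfcd's history but not 1cb2ae6's: {142cfcd, 4ed00c7, 5db35bd, 812b86b} — 4 commits.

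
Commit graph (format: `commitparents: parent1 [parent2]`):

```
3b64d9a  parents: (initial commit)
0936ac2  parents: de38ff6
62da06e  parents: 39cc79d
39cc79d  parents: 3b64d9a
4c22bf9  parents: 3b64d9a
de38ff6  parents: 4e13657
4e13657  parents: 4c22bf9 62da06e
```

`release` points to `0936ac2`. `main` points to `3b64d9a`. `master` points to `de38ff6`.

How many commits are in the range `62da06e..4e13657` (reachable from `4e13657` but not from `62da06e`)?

Reachable from 4e13657: {39cc79d, 3b64d9a, 4c22bf9, 4e13657, 62da06e}.
Reachable from 62da06e: {39cc79d, 3b64d9a, 62da06e}.
In 4e13657's history but not 62da06e's: {4c22bf9, 4e13657} — 2 commits.

2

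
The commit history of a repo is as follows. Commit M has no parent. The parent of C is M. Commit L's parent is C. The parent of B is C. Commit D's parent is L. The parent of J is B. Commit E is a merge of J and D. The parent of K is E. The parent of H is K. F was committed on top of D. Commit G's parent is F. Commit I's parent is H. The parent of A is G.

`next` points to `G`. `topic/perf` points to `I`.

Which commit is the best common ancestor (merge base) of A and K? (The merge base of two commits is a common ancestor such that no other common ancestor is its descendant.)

D

Ancestors of A: {A, C, D, F, G, L, M}.
Ancestors of K: {B, C, D, E, J, K, L, M}.
Common ancestors: {C, D, L, M}.
Among these, D is not an ancestor of any other common ancestor — it is the merge base.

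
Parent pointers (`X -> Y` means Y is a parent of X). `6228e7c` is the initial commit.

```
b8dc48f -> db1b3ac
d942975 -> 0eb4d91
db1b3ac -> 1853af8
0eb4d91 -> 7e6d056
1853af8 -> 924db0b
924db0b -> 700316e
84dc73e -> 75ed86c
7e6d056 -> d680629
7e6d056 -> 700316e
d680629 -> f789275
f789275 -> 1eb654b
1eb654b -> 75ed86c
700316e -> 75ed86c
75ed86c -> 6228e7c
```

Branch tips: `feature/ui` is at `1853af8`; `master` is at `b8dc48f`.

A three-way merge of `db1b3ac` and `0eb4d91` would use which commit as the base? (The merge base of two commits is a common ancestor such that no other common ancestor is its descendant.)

700316e

Ancestors of db1b3ac: {1853af8, 6228e7c, 700316e, 75ed86c, 924db0b, db1b3ac}.
Ancestors of 0eb4d91: {0eb4d91, 1eb654b, 6228e7c, 700316e, 75ed86c, 7e6d056, d680629, f789275}.
Common ancestors: {6228e7c, 700316e, 75ed86c}.
Among these, 700316e is not an ancestor of any other common ancestor — it is the merge base.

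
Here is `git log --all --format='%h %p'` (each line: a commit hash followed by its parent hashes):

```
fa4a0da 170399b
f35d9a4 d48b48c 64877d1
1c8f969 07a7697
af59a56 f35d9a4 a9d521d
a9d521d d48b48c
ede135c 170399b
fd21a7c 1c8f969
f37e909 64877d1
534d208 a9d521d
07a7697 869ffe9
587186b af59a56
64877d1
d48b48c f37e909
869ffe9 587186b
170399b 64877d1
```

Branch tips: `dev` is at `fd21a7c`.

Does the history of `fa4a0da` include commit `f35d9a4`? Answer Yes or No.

No

Ancestors of fa4a0da: {170399b, 64877d1, fa4a0da}.
f35d9a4 is not in that set, so it is not an ancestor of fa4a0da.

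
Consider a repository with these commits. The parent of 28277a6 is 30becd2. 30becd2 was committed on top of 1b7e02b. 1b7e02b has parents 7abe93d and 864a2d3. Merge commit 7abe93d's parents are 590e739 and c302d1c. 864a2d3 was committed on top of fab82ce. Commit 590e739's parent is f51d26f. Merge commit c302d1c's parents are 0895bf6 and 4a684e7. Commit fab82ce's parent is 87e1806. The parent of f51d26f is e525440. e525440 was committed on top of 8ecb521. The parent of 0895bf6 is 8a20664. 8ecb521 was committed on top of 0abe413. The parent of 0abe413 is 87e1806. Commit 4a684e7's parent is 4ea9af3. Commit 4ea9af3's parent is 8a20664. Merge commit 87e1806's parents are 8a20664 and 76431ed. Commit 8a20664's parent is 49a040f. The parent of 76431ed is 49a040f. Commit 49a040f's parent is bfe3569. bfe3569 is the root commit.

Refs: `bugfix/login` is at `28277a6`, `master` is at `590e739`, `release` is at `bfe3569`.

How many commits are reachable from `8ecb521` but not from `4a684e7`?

Reachable from 8ecb521: {0abe413, 49a040f, 76431ed, 87e1806, 8a20664, 8ecb521, bfe3569}.
Reachable from 4a684e7: {49a040f, 4a684e7, 4ea9af3, 8a20664, bfe3569}.
In 8ecb521's history but not 4a684e7's: {0abe413, 76431ed, 87e1806, 8ecb521} — 4 commits.

4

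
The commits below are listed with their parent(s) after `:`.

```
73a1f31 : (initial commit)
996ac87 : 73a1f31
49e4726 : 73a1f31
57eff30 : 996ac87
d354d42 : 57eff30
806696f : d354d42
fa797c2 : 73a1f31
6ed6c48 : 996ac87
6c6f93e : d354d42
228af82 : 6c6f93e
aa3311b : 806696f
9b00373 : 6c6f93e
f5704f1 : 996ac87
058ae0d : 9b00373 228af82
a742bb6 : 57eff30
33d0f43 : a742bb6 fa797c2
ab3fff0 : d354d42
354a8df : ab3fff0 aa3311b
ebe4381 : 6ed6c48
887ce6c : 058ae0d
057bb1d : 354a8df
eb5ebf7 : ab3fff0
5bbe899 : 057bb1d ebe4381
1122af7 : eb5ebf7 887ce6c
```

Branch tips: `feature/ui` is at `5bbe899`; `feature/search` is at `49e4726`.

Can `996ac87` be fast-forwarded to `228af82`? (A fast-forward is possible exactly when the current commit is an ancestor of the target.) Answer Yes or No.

A fast-forward from 996ac87 to 228af82 is possible iff 996ac87 is an ancestor of 228af82.
Ancestors of 228af82: {228af82, 57eff30, 6c6f93e, 73a1f31, 996ac87, d354d42}.
996ac87 is among them, so fast-forward is possible.

Yes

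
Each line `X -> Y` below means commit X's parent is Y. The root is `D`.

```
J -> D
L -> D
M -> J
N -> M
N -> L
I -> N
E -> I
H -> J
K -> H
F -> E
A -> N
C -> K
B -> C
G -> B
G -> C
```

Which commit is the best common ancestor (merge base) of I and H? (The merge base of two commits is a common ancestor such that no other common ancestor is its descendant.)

Ancestors of I: {D, I, J, L, M, N}.
Ancestors of H: {D, H, J}.
Common ancestors: {D, J}.
Among these, J is not an ancestor of any other common ancestor — it is the merge base.

J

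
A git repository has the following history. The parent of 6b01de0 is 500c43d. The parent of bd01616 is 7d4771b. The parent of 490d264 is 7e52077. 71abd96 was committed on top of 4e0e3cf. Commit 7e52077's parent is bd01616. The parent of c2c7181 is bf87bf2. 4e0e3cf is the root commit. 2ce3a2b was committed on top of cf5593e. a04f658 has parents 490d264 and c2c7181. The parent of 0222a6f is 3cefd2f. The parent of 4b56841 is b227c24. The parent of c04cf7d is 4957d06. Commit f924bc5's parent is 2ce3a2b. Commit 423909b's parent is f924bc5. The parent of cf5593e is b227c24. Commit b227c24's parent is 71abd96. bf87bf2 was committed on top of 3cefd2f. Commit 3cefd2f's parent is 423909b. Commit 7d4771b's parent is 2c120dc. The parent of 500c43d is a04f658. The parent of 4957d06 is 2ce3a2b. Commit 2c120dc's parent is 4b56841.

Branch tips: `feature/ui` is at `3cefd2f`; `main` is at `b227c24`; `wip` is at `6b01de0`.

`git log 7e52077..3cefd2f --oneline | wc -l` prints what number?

5

Reachable from 3cefd2f: {2ce3a2b, 3cefd2f, 423909b, 4e0e3cf, 71abd96, b227c24, cf5593e, f924bc5}.
Reachable from 7e52077: {2c120dc, 4b56841, 4e0e3cf, 71abd96, 7d4771b, 7e52077, b227c24, bd01616}.
In 3cefd2f's history but not 7e52077's: {2ce3a2b, 3cefd2f, 423909b, cf5593e, f924bc5} — 5 commits.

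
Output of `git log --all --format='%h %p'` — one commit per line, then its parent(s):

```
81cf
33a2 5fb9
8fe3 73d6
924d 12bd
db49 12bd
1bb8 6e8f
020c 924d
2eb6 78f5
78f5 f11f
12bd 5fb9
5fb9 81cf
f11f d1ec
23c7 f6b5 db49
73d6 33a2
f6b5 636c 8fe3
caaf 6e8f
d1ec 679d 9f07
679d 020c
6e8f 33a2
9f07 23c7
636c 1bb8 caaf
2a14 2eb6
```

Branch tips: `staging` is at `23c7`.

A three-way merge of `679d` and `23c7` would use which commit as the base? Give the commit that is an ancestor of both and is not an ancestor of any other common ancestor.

12bd

Ancestors of 679d: {020c, 12bd, 5fb9, 679d, 81cf, 924d}.
Ancestors of 23c7: {12bd, 1bb8, 23c7, 33a2, 5fb9, 636c, 6e8f, 73d6, 81cf, 8fe3, caaf, db49, f6b5}.
Common ancestors: {12bd, 5fb9, 81cf}.
Among these, 12bd is not an ancestor of any other common ancestor — it is the merge base.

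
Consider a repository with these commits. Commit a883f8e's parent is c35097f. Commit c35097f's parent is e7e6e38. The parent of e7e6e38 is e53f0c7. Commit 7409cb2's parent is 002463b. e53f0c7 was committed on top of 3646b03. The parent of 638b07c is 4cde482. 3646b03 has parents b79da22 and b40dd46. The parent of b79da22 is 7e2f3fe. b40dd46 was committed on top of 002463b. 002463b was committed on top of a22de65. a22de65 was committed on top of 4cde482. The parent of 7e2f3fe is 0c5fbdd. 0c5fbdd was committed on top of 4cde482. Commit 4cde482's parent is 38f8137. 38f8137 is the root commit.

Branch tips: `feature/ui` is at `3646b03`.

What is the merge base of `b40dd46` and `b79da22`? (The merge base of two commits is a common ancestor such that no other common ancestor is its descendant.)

4cde482

Ancestors of b40dd46: {002463b, 38f8137, 4cde482, a22de65, b40dd46}.
Ancestors of b79da22: {0c5fbdd, 38f8137, 4cde482, 7e2f3fe, b79da22}.
Common ancestors: {38f8137, 4cde482}.
Among these, 4cde482 is not an ancestor of any other common ancestor — it is the merge base.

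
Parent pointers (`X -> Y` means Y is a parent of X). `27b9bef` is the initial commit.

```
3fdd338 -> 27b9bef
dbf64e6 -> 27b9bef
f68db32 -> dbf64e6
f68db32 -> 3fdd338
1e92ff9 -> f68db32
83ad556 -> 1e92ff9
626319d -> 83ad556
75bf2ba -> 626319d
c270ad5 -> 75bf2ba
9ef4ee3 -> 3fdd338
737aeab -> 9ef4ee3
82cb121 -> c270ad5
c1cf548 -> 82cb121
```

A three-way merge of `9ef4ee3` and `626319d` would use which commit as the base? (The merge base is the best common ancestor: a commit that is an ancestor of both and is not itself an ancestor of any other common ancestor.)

Ancestors of 9ef4ee3: {27b9bef, 3fdd338, 9ef4ee3}.
Ancestors of 626319d: {1e92ff9, 27b9bef, 3fdd338, 626319d, 83ad556, dbf64e6, f68db32}.
Common ancestors: {27b9bef, 3fdd338}.
Among these, 3fdd338 is not an ancestor of any other common ancestor — it is the merge base.

3fdd338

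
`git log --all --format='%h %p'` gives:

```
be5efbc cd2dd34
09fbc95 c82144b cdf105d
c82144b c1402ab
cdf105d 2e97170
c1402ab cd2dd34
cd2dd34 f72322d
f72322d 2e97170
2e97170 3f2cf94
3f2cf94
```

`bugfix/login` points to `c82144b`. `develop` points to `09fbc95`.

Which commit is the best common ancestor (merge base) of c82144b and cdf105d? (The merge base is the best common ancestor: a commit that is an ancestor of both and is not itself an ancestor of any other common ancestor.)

2e97170

Ancestors of c82144b: {2e97170, 3f2cf94, c1402ab, c82144b, cd2dd34, f72322d}.
Ancestors of cdf105d: {2e97170, 3f2cf94, cdf105d}.
Common ancestors: {2e97170, 3f2cf94}.
Among these, 2e97170 is not an ancestor of any other common ancestor — it is the merge base.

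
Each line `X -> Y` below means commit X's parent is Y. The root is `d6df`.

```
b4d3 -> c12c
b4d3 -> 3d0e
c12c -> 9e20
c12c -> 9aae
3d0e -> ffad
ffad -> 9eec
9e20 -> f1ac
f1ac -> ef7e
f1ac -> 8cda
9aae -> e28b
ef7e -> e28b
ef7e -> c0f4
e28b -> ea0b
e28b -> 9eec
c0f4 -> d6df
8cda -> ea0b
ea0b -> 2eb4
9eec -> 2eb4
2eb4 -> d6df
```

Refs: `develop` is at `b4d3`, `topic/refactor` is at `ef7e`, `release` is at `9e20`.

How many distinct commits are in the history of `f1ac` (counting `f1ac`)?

Walking parent pointers from f1ac: reachable set = {2eb4, 8cda, 9eec, c0f4, d6df, e28b, ea0b, ef7e, f1ac}.
That is 9 commits.

9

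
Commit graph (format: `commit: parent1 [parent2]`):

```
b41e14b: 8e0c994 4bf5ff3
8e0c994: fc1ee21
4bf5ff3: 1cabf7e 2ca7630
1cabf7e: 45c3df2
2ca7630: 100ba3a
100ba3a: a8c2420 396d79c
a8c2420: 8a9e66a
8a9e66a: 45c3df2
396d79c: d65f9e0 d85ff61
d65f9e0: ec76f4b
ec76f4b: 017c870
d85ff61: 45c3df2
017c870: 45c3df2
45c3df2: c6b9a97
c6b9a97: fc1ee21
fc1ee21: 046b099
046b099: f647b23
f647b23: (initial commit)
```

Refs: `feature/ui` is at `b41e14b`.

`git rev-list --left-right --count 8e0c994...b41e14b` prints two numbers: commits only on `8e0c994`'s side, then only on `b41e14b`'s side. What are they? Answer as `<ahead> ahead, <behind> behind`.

0 ahead, 14 behind

Reachable from 8e0c994: {046b099, 8e0c994, f647b23, fc1ee21}.
Reachable from b41e14b: {017c870, 046b099, 100ba3a, 1cabf7e, 2ca7630, 396d79c, 45c3df2, 4bf5ff3, 8a9e66a, 8e0c994, a8c2420, b41e14b, c6b9a97, d65f9e0, d85ff61, ec76f4b, f647b23, fc1ee21}.
Only in 8e0c994's history (ahead): {} — 0.
Only in b41e14b's history (behind): {017c870, 100ba3a, 1cabf7e, 2ca7630, 396d79c, 45c3df2, 4bf5ff3, 8a9e66a, a8c2420, b41e14b, c6b9a97, d65f9e0, d85ff61, ec76f4b} — 14.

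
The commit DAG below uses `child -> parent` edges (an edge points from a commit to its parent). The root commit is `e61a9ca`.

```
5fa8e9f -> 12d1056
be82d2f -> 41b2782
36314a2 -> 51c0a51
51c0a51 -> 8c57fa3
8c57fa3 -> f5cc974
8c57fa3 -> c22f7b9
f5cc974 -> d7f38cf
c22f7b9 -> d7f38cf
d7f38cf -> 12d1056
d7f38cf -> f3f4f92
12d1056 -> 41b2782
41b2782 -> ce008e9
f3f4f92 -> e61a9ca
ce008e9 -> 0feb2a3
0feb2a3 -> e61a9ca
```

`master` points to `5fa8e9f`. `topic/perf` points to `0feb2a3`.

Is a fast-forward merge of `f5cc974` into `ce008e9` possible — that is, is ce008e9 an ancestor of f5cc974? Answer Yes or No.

Yes

A fast-forward from ce008e9 to f5cc974 is possible iff ce008e9 is an ancestor of f5cc974.
Ancestors of f5cc974: {0feb2a3, 12d1056, 41b2782, ce008e9, d7f38cf, e61a9ca, f3f4f92, f5cc974}.
ce008e9 is among them, so fast-forward is possible.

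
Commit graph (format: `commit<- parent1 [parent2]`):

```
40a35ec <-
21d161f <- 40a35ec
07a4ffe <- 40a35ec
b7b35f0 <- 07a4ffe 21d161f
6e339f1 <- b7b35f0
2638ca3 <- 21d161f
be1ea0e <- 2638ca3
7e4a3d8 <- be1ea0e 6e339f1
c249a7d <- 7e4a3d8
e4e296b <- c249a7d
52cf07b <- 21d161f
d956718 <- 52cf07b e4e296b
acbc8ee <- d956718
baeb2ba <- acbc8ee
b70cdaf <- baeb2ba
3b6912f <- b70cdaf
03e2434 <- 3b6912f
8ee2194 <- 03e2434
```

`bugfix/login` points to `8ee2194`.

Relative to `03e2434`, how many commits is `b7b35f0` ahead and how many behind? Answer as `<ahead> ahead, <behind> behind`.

0 ahead, 13 behind

Reachable from b7b35f0: {07a4ffe, 21d161f, 40a35ec, b7b35f0}.
Reachable from 03e2434: {03e2434, 07a4ffe, 21d161f, 2638ca3, 3b6912f, 40a35ec, 52cf07b, 6e339f1, 7e4a3d8, acbc8ee, b70cdaf, b7b35f0, baeb2ba, be1ea0e, c249a7d, d956718, e4e296b}.
Only in b7b35f0's history (ahead): {} — 0.
Only in 03e2434's history (behind): {03e2434, 2638ca3, 3b6912f, 52cf07b, 6e339f1, 7e4a3d8, acbc8ee, b70cdaf, baeb2ba, be1ea0e, c249a7d, d956718, e4e296b} — 13.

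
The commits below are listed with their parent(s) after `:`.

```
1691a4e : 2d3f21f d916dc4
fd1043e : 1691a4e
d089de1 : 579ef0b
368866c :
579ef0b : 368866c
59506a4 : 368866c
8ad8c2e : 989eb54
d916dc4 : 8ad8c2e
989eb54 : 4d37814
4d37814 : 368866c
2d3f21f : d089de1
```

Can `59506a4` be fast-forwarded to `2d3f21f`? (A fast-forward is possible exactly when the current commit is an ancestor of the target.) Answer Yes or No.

A fast-forward from 59506a4 to 2d3f21f is possible iff 59506a4 is an ancestor of 2d3f21f.
Ancestors of 2d3f21f: {2d3f21f, 368866c, 579ef0b, d089de1}.
59506a4 is not among them, so fast-forward is not possible.

No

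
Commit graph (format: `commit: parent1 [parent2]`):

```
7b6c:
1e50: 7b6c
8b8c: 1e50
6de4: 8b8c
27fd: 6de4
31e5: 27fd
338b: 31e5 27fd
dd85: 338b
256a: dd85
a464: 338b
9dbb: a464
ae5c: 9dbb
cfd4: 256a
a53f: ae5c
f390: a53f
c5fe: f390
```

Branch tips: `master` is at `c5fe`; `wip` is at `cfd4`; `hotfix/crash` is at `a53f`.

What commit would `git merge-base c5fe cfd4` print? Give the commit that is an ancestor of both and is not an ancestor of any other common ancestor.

338b

Ancestors of c5fe: {1e50, 27fd, 31e5, 338b, 6de4, 7b6c, 8b8c, 9dbb, a464, a53f, ae5c, c5fe, f390}.
Ancestors of cfd4: {1e50, 256a, 27fd, 31e5, 338b, 6de4, 7b6c, 8b8c, cfd4, dd85}.
Common ancestors: {1e50, 27fd, 31e5, 338b, 6de4, 7b6c, 8b8c}.
Among these, 338b is not an ancestor of any other common ancestor — it is the merge base.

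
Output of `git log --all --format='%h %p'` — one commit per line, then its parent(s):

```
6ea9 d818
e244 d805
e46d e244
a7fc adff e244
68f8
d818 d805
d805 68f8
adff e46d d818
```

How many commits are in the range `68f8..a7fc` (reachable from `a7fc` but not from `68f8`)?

6

Reachable from a7fc: {68f8, a7fc, adff, d805, d818, e244, e46d}.
Reachable from 68f8: {68f8}.
In a7fc's history but not 68f8's: {a7fc, adff, d805, d818, e244, e46d} — 6 commits.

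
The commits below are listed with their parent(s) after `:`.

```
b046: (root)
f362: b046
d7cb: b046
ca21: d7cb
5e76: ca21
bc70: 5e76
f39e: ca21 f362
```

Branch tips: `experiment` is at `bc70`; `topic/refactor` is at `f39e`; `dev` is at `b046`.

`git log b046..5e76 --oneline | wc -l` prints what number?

Reachable from 5e76: {5e76, b046, ca21, d7cb}.
Reachable from b046: {b046}.
In 5e76's history but not b046's: {5e76, ca21, d7cb} — 3 commits.

3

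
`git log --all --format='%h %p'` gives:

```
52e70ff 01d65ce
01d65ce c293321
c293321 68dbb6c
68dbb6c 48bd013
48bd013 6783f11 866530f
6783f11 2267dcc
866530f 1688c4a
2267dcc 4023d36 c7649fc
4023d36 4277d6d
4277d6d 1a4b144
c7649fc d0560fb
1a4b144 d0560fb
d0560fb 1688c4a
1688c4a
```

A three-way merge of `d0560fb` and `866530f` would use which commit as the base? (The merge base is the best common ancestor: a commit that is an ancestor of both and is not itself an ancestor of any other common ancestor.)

1688c4a

Ancestors of d0560fb: {1688c4a, d0560fb}.
Ancestors of 866530f: {1688c4a, 866530f}.
Common ancestors: {1688c4a}.
The only common ancestor is 1688c4a, so it is the merge base.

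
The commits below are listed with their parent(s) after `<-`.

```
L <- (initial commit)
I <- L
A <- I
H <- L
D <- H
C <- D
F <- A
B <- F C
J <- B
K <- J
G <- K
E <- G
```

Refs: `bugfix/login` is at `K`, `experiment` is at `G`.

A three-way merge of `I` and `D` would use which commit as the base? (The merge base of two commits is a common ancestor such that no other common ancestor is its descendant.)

L

Ancestors of I: {I, L}.
Ancestors of D: {D, H, L}.
Common ancestors: {L}.
The only common ancestor is L, so it is the merge base.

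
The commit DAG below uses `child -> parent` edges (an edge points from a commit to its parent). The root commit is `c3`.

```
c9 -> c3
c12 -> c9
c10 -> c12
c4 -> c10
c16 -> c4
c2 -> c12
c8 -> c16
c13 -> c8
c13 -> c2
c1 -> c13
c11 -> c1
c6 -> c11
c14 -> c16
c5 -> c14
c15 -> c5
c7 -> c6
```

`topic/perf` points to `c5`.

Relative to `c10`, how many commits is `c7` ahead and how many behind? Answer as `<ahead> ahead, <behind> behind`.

Reachable from c7: {c1, c10, c11, c12, c13, c16, c2, c3, c4, c6, c7, c8, c9}.
Reachable from c10: {c10, c12, c3, c9}.
Only in c7's history (ahead): {c1, c11, c13, c16, c2, c4, c6, c7, c8} — 9.
Only in c10's history (behind): {} — 0.

9 ahead, 0 behind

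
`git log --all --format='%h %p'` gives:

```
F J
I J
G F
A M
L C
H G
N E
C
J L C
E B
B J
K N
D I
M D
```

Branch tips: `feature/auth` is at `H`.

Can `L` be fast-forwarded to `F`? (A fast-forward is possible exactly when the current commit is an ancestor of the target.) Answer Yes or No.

Yes

A fast-forward from L to F is possible iff L is an ancestor of F.
Ancestors of F: {C, F, J, L}.
L is among them, so fast-forward is possible.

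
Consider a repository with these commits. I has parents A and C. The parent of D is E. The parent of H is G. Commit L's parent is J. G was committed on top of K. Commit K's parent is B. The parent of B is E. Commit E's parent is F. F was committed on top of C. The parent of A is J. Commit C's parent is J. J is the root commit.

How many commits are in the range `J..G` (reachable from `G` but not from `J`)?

Reachable from G: {B, C, E, F, G, J, K}.
Reachable from J: {J}.
In G's history but not J's: {B, C, E, F, G, K} — 6 commits.

6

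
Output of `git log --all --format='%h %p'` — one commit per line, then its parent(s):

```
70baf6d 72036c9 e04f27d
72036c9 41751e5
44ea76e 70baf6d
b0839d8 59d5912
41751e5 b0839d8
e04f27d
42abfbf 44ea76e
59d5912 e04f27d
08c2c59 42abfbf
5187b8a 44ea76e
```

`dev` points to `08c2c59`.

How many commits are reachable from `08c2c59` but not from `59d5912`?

Reachable from 08c2c59: {08c2c59, 41751e5, 42abfbf, 44ea76e, 59d5912, 70baf6d, 72036c9, b0839d8, e04f27d}.
Reachable from 59d5912: {59d5912, e04f27d}.
In 08c2c59's history but not 59d5912's: {08c2c59, 41751e5, 42abfbf, 44ea76e, 70baf6d, 72036c9, b0839d8} — 7 commits.

7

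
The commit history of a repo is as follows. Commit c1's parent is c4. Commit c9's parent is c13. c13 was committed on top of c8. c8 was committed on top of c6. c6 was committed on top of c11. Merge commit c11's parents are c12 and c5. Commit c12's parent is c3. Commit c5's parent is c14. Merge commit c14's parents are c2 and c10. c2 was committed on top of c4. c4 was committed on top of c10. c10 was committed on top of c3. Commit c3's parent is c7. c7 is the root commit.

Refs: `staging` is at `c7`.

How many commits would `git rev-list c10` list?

Walking parent pointers from c10: reachable set = {c10, c3, c7}.
That is 3 commits.

3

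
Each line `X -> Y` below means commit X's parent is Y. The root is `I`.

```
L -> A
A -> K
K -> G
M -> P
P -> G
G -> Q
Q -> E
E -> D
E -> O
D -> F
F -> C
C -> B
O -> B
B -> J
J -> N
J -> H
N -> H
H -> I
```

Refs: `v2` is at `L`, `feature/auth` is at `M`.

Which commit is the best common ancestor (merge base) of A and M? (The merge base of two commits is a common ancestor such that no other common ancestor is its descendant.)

G

Ancestors of A: {A, B, C, D, E, F, G, H, I, J, K, N, O, Q}.
Ancestors of M: {B, C, D, E, F, G, H, I, J, M, N, O, P, Q}.
Common ancestors: {B, C, D, E, F, G, H, I, J, N, O, Q}.
Among these, G is not an ancestor of any other common ancestor — it is the merge base.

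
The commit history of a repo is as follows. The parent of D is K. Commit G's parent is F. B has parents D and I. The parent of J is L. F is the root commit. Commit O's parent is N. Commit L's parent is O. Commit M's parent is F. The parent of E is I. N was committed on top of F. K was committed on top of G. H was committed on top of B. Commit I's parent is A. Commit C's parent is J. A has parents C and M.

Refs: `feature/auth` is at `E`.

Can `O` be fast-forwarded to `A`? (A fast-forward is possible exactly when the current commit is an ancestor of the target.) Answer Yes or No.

Yes

A fast-forward from O to A is possible iff O is an ancestor of A.
Ancestors of A: {A, C, F, J, L, M, N, O}.
O is among them, so fast-forward is possible.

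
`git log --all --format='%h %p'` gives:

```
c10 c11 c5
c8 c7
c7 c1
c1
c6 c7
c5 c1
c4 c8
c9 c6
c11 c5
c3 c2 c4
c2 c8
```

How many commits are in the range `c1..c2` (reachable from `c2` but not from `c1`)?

Reachable from c2: {c1, c2, c7, c8}.
Reachable from c1: {c1}.
In c2's history but not c1's: {c2, c7, c8} — 3 commits.

3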